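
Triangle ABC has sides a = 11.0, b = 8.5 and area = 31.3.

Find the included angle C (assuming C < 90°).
Area = ½·a·b·sin(C)  ⇒  sin(C) = 2·Area/(a·b) = 2·31.3/(11.0·8.5) = 62.6/93.5 ≈ 0.669519
C = arcsin(0.669519) ≈ 42.0299° (taking the acute solution since C < 90°)

C = 42.03°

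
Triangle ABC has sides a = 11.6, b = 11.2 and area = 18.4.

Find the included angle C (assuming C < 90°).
Area = ½·a·b·sin(C)  ⇒  sin(C) = 2·Area/(a·b) = 2·18.4/(11.6·11.2) = 36.8/129.92 ≈ 0.283251
C = arcsin(0.283251) ≈ 16.4543° (taking the acute solution since C < 90°)

C = 16.45°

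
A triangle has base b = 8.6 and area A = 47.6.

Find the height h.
A = ½·b·h  ⇒  h = 2A/b = 2·47.6/8.6 = 95.2/8.6 ≈ 11.0698

h = 11.07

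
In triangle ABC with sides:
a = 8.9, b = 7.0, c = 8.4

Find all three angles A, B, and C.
Law of cosines for each angle (a² = 79.21, b² = 49, c² = 70.56):
cos(A) = (b² + c² − a²)/(2bc) = (49 + 70.56 − 79.21)/(2·7.0·8.4) = 40.35/117.6 ≈ 0.343112  ⇒  A ≈ 69.9334°
cos(B) = (a² + c² − b²)/(2ac) = (79.21 + 70.56 − 49)/(2·8.9·8.4) = 100.77/149.52 ≈ 0.673957  ⇒  B ≈ 47.6268°
cos(C) = (a² + b² − c²)/(2ab) = (79.21 + 49 − 70.56)/(2·8.9·7.0) = 57.65/124.6 ≈ 0.462681  ⇒  C ≈ 62.4398°
Check: A + B + C ≈ 180°

A = 69.93°, B = 47.63°, C = 62.44°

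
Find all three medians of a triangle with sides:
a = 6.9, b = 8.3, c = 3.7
Median formula: m_a = ½√(2b² + 2c² − a²) (and cyclically). a² = 47.61, b² = 68.89, c² = 13.69.
m_a = ½√(2·68.89 + 2·13.69 − 47.61) = ½√117.55 ≈ ½·10.842 ≈ 5.42102
m_b = ½√(2·47.61 + 2·13.69 − 68.89) = ½√53.71 ≈ ½·7.32871 ≈ 3.66436
m_c = ½√(2·47.61 + 2·68.89 − 13.69) = ½√219.31 ≈ ½·14.8091 ≈ 7.40456

m_a = 5.421, m_b = 3.664, m_c = 7.405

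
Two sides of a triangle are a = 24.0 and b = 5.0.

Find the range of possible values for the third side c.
Triangle inequality: |a − b| < c < a + b
|a − b| = |24.0 − 5.0| = 19
a + b = 24.0 + 5.0 = 29

19 < c < 29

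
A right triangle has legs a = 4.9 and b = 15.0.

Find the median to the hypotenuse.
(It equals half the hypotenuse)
Hypotenuse c = √(a² + b²) = √(24.01 + 225) = √249.01 ≈ 15.7801
Median to hypotenuse = c/2 ≈ 15.7801/2 ≈ 7.89003

Median = 7.89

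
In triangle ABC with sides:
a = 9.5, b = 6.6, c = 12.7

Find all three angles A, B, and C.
Law of cosines for each angle (a² = 90.25, b² = 43.56, c² = 161.29):
cos(A) = (b² + c² − a²)/(2bc) = (43.56 + 161.29 − 90.25)/(2·6.6·12.7) = 114.6/167.64 ≈ 0.683608  ⇒  A ≈ 46.8738°
cos(B) = (a² + c² − b²)/(2ac) = (90.25 + 161.29 − 43.56)/(2·9.5·12.7) = 207.98/241.3 ≈ 0.861915  ⇒  B ≈ 30.4678°
cos(C) = (a² + b² − c²)/(2ab) = (90.25 + 43.56 − 161.29)/(2·9.5·6.6) = -27.48/125.4 ≈ -0.219139  ⇒  C ≈ 102.658°
Check: A + B + C ≈ 180°

A = 46.87°, B = 30.47°, C = 102.7°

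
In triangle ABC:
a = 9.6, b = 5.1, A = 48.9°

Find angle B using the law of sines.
a/sin(A) = b/sin(B)  ⇒  sin(B) = b·sin(A)/a = 5.1·sin(48.9°)/9.6
sin(48.9°) ≈ 0.753563
sin(B) ≈ 5.1·0.753563/9.6 ≈ 3.84317/9.6 ≈ 0.400331
B = arcsin(0.400331) ≈ 23.5988°
(Since b ≤ a we need B ≤ A, so the obtuse alternative 180° − 23.5988° ≈ 156.401° is rejected.)

B = 23.6°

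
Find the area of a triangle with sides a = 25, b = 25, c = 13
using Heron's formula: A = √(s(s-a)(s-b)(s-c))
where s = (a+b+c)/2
s = (25 + 25 + 13)/2 = 63/2 = 31.5
s − a = 6.5, s − b = 6.5, s − c = 18.5
s(s−a)(s−b)(s−c) = 31.5·6.5·6.5·18.5 = 24621.1875
Area = √24621.1875 ≈ 156.911

s = 31.5, Area = 156.9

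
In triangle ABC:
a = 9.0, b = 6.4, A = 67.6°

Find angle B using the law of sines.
a/sin(A) = b/sin(B)  ⇒  sin(B) = b·sin(A)/a = 6.4·sin(67.6°)/9.0
sin(67.6°) ≈ 0.924546
sin(B) ≈ 6.4·0.924546/9.0 ≈ 5.91709/9.0 ≈ 0.657455
B = arcsin(0.657455) ≈ 41.1061°
(Since b ≤ a we need B ≤ A, so the obtuse alternative 180° − 41.1061° ≈ 138.894° is rejected.)

B = 41.11°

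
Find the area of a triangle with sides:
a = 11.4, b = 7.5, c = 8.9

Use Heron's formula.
s = (11.4 + 7.5 + 8.9)/2 = 27.8/2 = 13.9
s − a = 2.5, s − b = 6.4, s − c = 5
s(s−a)(s−b)(s−c) = 13.9·2.5·6.4·5 ≈ 1112
Area = √1112 ≈ 33.3467

Area = 33.35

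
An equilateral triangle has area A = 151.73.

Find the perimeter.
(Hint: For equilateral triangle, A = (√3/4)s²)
A = (√3/4)s²  ⇒  s² = 4A/√3 = 4·151.73/√3 = 606.92/1.73205 ≈ 350.405
s ≈ √350.405 ≈ 18.7191
Perimeter = 3s ≈ 3·18.7191 ≈ 56.1574

Perimeter = 56.16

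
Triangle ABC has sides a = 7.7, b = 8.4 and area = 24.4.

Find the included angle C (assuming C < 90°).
Area = ½·a·b·sin(C)  ⇒  sin(C) = 2·Area/(a·b) = 2·24.4/(7.7·8.4) = 48.8/64.68 ≈ 0.754484
C = arcsin(0.754484) ≈ 48.9803° (taking the acute solution since C < 90°)

C = 48.98°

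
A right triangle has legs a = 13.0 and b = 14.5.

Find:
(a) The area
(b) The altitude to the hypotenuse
(a) The legs are perpendicular, so Area = ½·a·b = ½·13.0·14.5 = ½·188.5 = 94.25
(b) Hypotenuse c = √(a² + b²) = √(169 + 210.25) = √379.25 ≈ 19.4743
    Area = ½·c·h_c  ⇒  h_c = 2·Area/c = 188.5/19.4743 ≈ 9.6794

Area = 94.25, h_c = 9.679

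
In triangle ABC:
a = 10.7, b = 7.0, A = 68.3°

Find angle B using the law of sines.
a/sin(A) = b/sin(B)  ⇒  sin(B) = b·sin(A)/a = 7.0·sin(68.3°)/10.7
sin(68.3°) ≈ 0.929133
sin(B) ≈ 7.0·0.929133/10.7 ≈ 6.50393/10.7 ≈ 0.607844
B = arcsin(0.607844) ≈ 37.4338°
(Since b ≤ a we need B ≤ A, so the obtuse alternative 180° − 37.4338° ≈ 142.566° is rejected.)

B = 37.43°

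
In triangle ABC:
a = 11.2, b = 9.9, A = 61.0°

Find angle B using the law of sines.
a/sin(A) = b/sin(B)  ⇒  sin(B) = b·sin(A)/a = 9.9·sin(61.0°)/11.2
sin(61.0°) ≈ 0.87462
sin(B) ≈ 9.9·0.87462/11.2 ≈ 8.65874/11.2 ≈ 0.773101
B = arcsin(0.773101) ≈ 50.6332°
(Since b ≤ a we need B ≤ A, so the obtuse alternative 180° − 50.6332° ≈ 129.367° is rejected.)

B = 50.63°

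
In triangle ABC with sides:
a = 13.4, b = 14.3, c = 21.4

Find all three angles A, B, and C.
Law of cosines for each angle (a² = 179.56, b² = 204.49, c² = 457.96):
cos(A) = (b² + c² − a²)/(2bc) = (204.49 + 457.96 − 179.56)/(2·14.3·21.4) = 482.89/612.04 ≈ 0.788984  ⇒  A ≈ 37.9093°
cos(B) = (a² + c² − b²)/(2ac) = (179.56 + 457.96 − 204.49)/(2·13.4·21.4) = 433.03/573.52 ≈ 0.755039  ⇒  B ≈ 40.9712°
cos(C) = (a² + b² − c²)/(2ab) = (179.56 + 204.49 − 457.96)/(2·13.4·14.3) = -73.91/383.24 ≈ -0.192856  ⇒  C ≈ 101.119°
Check: A + B + C ≈ 180°

A = 37.91°, B = 40.97°, C = 101.1°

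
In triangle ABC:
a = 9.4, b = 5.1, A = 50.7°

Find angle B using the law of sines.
a/sin(A) = b/sin(B)  ⇒  sin(B) = b·sin(A)/a = 5.1·sin(50.7°)/9.4
sin(50.7°) ≈ 0.77384
sin(B) ≈ 5.1·0.77384/9.4 ≈ 3.94659/9.4 ≈ 0.419849
B = arcsin(0.419849) ≈ 24.8251°
(Since b ≤ a we need B ≤ A, so the obtuse alternative 180° − 24.8251° ≈ 155.175° is rejected.)

B = 24.83°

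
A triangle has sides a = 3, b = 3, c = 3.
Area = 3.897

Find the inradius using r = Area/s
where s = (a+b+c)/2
s = (3 + 3 + 3)/2 = 9/2 = 4.5
r = Area/s = 3.897/4.5 ≈ 0.866

r = 0.866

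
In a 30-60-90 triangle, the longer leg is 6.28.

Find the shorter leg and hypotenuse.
In a 30-60-90 triangle the sides are in ratio 1 : √3 : 2, so short leg = long leg/√3 and hypotenuse = 2·(short leg).
Short leg = 6.28/√3 ≈ 6.28/1.73205 ≈ 3.62576
Hypotenuse = 2·3.62576 ≈ 7.25152

Short leg = 3.626, Hypotenuse = 7.252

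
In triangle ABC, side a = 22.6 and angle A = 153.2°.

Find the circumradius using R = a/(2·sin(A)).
R = a/(2·sin(A)) = 22.6/(2·sin(153.2°))
sin(153.2°) ≈ 0.450878
R ≈ 22.6/(2·0.450878) = 22.6/0.901755 ≈ 25.0622

R = 25.06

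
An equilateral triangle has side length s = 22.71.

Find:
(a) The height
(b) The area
(a) The height splits the triangle into two 30-60-90 halves: h = s·√3/2 = 22.71·1.73205/2 ≈ 39.3349/2 ≈ 19.6674
(b) Area = (√3/4)·s² = (√3/4)·22.71² = (√3/4)·515.7441 ≈ 0.433013·515.7441 ≈ 223.324

Height = 19.67, Area = 223.3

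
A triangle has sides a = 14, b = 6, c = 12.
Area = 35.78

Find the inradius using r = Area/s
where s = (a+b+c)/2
s = (14 + 6 + 12)/2 = 32/2 = 16
r = Area/s = 35.78/16 ≈ 2.23625

r = 2.236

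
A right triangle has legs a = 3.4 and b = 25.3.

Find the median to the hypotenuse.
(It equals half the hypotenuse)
Hypotenuse c = √(a² + b²) = √(11.56 + 640.09) = √651.65 ≈ 25.5274
Median to hypotenuse = c/2 ≈ 25.5274/2 ≈ 12.7637

Median = 12.76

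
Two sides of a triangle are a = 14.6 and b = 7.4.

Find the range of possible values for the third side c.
Triangle inequality: |a − b| < c < a + b
|a − b| = |14.6 − 7.4| = 7.2
a + b = 14.6 + 7.4 = 22

7.2 < c < 22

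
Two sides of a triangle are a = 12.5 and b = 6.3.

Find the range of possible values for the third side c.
Triangle inequality: |a − b| < c < a + b
|a − b| = |12.5 − 6.3| = 6.2
a + b = 12.5 + 6.3 = 18.8

6.2 < c < 18.8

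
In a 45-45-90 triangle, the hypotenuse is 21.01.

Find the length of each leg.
In a 45-45-90 triangle hypotenuse = leg·√2, so leg = hypotenuse/√2.
Leg = 21.01/√2 ≈ 21.01/1.41421 ≈ 14.8563

Each leg = 14.86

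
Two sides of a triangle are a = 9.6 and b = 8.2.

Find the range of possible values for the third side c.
Triangle inequality: |a − b| < c < a + b
|a − b| = |9.6 − 8.2| = 1.4
a + b = 9.6 + 8.2 = 17.8

1.4 < c < 17.8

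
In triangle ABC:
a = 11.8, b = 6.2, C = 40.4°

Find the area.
Two sides and the included angle (SAS): A = ½·a·b·sin(C) = ½·11.8·6.2·sin(40.4°)
sin(40.4°) ≈ 0.64812
A ≈ ½·73.16·0.64812 = 36.58·0.64812 ≈ 23.7082

Area = 23.71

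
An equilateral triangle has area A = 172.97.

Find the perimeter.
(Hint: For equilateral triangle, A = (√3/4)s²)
A = (√3/4)s²  ⇒  s² = 4A/√3 = 4·172.97/√3 = 691.88/1.73205 ≈ 399.457
s ≈ √399.457 ≈ 19.9864
Perimeter = 3s ≈ 3·19.9864 ≈ 59.9593

Perimeter = 59.96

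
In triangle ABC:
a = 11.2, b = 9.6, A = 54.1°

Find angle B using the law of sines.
a/sin(A) = b/sin(B)  ⇒  sin(B) = b·sin(A)/a = 9.6·sin(54.1°)/11.2
sin(54.1°) ≈ 0.810042
sin(B) ≈ 9.6·0.810042/11.2 ≈ 7.7764/11.2 ≈ 0.694321
B = arcsin(0.694321) ≈ 43.9732°
(Since b ≤ a we need B ≤ A, so the obtuse alternative 180° − 43.9732° ≈ 136.027° is rejected.)

B = 43.97°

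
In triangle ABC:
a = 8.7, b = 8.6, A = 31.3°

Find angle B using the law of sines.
a/sin(A) = b/sin(B)  ⇒  sin(B) = b·sin(A)/a = 8.6·sin(31.3°)/8.7
sin(31.3°) ≈ 0.519519
sin(B) ≈ 8.6·0.519519/8.7 ≈ 4.46786/8.7 ≈ 0.513548
B = arcsin(0.513548) ≈ 30.9004°
(Since b ≤ a we need B ≤ A, so the obtuse alternative 180° − 30.9004° ≈ 149.1° is rejected.)

B = 30.9°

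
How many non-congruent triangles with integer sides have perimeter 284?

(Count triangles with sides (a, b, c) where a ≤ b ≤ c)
Let a ≤ b ≤ c with a + b + c = 284. The only binding inequality is a + b > c, i.e. 284 − c > c, so c < 284/2; and c ≥ 284/3 since c is the largest side.
So 95 ≤ c ≤ 141. For each c, b runs from ⌈(284 − c)/2⌉ up to c (then a = 284 − b − c satisfies 1 ≤ a ≤ b automatically), giving c − ⌈(284 − c)/2⌉ + 1 choices.
Summing over c: 1 + 3 + 4 + 6 + … + 69 + 70  (47 terms, c = 95, …, 141) = 1680
Check (closed form: nearest integer to p²/48 for even p, (p+3)²/48 for odd p): 284²/48 = 80656/48 ≈ 1680.33 → 1680

1680 triangles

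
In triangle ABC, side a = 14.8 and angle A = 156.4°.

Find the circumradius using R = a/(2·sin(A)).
R = a/(2·sin(A)) = 14.8/(2·sin(156.4°))
sin(156.4°) ≈ 0.400349
R ≈ 14.8/(2·0.400349) = 14.8/0.800698 ≈ 18.4839

R = 18.48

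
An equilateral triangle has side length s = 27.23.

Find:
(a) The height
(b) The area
(a) The height splits the triangle into two 30-60-90 halves: h = s·√3/2 = 27.23·1.73205/2 ≈ 47.1637/2 ≈ 23.5819
(b) Area = (√3/4)·s² = (√3/4)·27.23² = (√3/4)·741.4729 ≈ 0.433013·741.4729 ≈ 321.067

Height = 23.58, Area = 321.1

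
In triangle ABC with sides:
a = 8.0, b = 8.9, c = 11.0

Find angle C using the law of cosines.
c² = a² + b² − 2ab·cos(C)  ⇒  cos(C) = (a² + b² − c²)/(2ab)
cos(C) = (8.0² + 8.9² − 11.0²)/(2·8.0·8.9) = (64 + 79.21 − 121)/142.4 = 22.21/142.4 ≈ 0.155969
C = arccos(0.155969) ≈ 81.027°

C = 81.03°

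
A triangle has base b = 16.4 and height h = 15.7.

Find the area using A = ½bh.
A = ½·b·h = ½·16.4·15.7 = ½·257.48 = 128.74

Area = 128.74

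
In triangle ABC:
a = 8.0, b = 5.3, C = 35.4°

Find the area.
Two sides and the included angle (SAS): A = ½·a·b·sin(C) = ½·8.0·5.3·sin(35.4°)
sin(35.4°) ≈ 0.579281
A ≈ ½·42.4·0.579281 = 21.2·0.579281 ≈ 12.2808

Area = 12.28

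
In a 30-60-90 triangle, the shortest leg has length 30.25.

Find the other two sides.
In a 30-60-90 triangle the sides are in ratio 1 : √3 : 2 (short leg : long leg : hypotenuse).
Long leg = 30.25·√3 ≈ 30.25·1.73205 ≈ 52.3945
Hypotenuse = 2·30.25 = 60.5

Long leg = 30.25√3 = 52.39, Hypotenuse = 60.5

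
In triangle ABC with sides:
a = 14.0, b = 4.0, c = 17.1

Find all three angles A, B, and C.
Law of cosines for each angle (a² = 196, b² = 16, c² = 292.41):
cos(A) = (b² + c² − a²)/(2bc) = (16 + 292.41 − 196)/(2·4.0·17.1) = 112.41/136.8 ≈ 0.821711  ⇒  A ≈ 34.7436°
cos(B) = (a² + c² − b²)/(2ac) = (196 + 292.41 − 16)/(2·14.0·17.1) = 472.41/478.8 ≈ 0.986654  ⇒  B ≈ 9.3712°
cos(C) = (a² + b² − c²)/(2ab) = (196 + 16 − 292.41)/(2·14.0·4.0) = -80.41/112 ≈ -0.717946  ⇒  C ≈ 135.885°
Check: A + B + C ≈ 180°

A = 34.74°, B = 9.371°, C = 135.9°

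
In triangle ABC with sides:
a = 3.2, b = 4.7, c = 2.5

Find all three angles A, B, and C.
Law of cosines for each angle (a² = 10.24, b² = 22.09, c² = 6.25):
cos(A) = (b² + c² − a²)/(2bc) = (22.09 + 6.25 − 10.24)/(2·4.7·2.5) = 18.1/23.5 ≈ 0.770213  ⇒  A ≈ 39.627°
cos(B) = (a² + c² − b²)/(2ac) = (10.24 + 6.25 − 22.09)/(2·3.2·2.5) = -5.6/16 ≈ -0.35  ⇒  B ≈ 110.487°
cos(C) = (a² + b² − c²)/(2ab) = (10.24 + 22.09 − 6.25)/(2·3.2·4.7) = 26.08/30.08 ≈ 0.867021  ⇒  C ≈ 29.8857°
Check: A + B + C ≈ 180°

A = 39.63°, B = 110.5°, C = 29.89°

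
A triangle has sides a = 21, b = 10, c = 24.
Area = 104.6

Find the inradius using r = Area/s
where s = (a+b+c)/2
s = (21 + 10 + 24)/2 = 55/2 = 27.5
r = Area/s = 104.6/27.5 ≈ 3.80364

r = 3.804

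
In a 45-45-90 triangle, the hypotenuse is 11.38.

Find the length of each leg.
In a 45-45-90 triangle hypotenuse = leg·√2, so leg = hypotenuse/√2.
Leg = 11.38/√2 ≈ 11.38/1.41421 ≈ 8.04688

Each leg = 8.047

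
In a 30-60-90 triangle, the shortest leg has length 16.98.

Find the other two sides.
In a 30-60-90 triangle the sides are in ratio 1 : √3 : 2 (short leg : long leg : hypotenuse).
Long leg = 16.98·√3 ≈ 16.98·1.73205 ≈ 29.4102
Hypotenuse = 2·16.98 = 33.96

Long leg = 16.98√3 = 29.41, Hypotenuse = 33.96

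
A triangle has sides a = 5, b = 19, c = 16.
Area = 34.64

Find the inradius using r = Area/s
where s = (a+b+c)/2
s = (5 + 19 + 16)/2 = 40/2 = 20
r = Area/s = 34.64/20 ≈ 1.732

r = 1.732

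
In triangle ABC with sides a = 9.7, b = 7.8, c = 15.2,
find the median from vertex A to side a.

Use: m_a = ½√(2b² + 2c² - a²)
m_a = ½√(2·7.8² + 2·15.2² − 9.7²) = ½√(2·60.84 + 2·231.04 − 94.09) = ½√(121.68 + 462.08 − 94.09) = ½√489.67
√489.67 ≈ 22.1285, so m_a ≈ 11.0642

m_a = 11.06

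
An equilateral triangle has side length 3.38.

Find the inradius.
r = Area/s with s the semi-perimeter.
Area = (√3/4)·3.38² = (√3/4)·11.4244 ≈ 0.433013·11.4244 ≈ 4.94691
s = 3·3.38/2 = 5.07
r ≈ 4.94691/5.07 ≈ 0.975722
(Equivalently r = side/(2√3) = 3.38/3.4641 ≈ 0.975722.)

r = 0.9757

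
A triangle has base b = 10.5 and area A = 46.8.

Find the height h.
A = ½·b·h  ⇒  h = 2A/b = 2·46.8/10.5 = 93.6/10.5 ≈ 8.91429

h = 8.914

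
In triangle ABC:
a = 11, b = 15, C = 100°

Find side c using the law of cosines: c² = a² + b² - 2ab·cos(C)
c² = 11² + 15² − 2·11·15·cos(100°)
cos(100°) ≈ -0.173648
c² ≈ 121 + 225 − 330·(-0.173648) ≈ 346 + 57.3039 ≈ 403.304
c ≈ √403.304 ≈ 20.0824

c = 20.08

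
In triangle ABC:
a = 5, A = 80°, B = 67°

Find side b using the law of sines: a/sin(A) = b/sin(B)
a/sin(A) = b/sin(B)  ⇒  b = a·sin(B)/sin(A) = 5·sin(67°)/sin(80°)
sin(67°) ≈ 0.920505, sin(80°) ≈ 0.984808
b ≈ 5·0.920505/0.984808 ≈ 4.60252/0.984808 ≈ 4.67353

b = 4.674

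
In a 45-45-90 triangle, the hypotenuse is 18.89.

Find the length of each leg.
In a 45-45-90 triangle hypotenuse = leg·√2, so leg = hypotenuse/√2.
Leg = 18.89/√2 ≈ 18.89/1.41421 ≈ 13.3572

Each leg = 13.36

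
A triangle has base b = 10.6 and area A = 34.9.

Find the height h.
A = ½·b·h  ⇒  h = 2A/b = 2·34.9/10.6 = 69.8/10.6 ≈ 6.58491

h = 6.585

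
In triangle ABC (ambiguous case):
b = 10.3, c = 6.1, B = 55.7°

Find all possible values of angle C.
b/sin(B) = c/sin(C)  ⇒  sin(C) = c·sin(B)/b = 6.1·sin(55.7°)/10.3
sin(55.7°) ≈ 0.826098
sin(C) ≈ 6.1·0.826098/10.3 ≈ 5.0392/10.3 ≈ 0.489243
Candidate 1: C₁ = arcsin(0.489243) ≈ 29.2908°  →  A = 180° − 55.7° − 29.2908° ≈ 95.0092° > 0, valid
Candidate 2: C₂ = 180° − C₁ ≈ 150.709°  →  A = 180° − 55.7° − 150.709° ≈ -26.4092° ≤ 0, not a valid triangle

C = 29.29° (one solution)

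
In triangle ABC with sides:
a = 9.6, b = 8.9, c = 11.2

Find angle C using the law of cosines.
c² = a² + b² − 2ab·cos(C)  ⇒  cos(C) = (a² + b² − c²)/(2ab)
cos(C) = (9.6² + 8.9² − 11.2²)/(2·9.6·8.9) = (92.16 + 79.21 − 125.44)/170.88 = 45.93/170.88 ≈ 0.268785
C = arccos(0.268785) ≈ 74.408°

C = 74.41°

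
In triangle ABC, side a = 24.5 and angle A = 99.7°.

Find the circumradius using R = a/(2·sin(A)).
R = a/(2·sin(A)) = 24.5/(2·sin(99.7°))
sin(99.7°) ≈ 0.985703
R ≈ 24.5/(2·0.985703) = 24.5/1.97141 ≈ 12.4277

R = 12.43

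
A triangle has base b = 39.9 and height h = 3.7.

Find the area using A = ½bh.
A = ½·b·h = ½·39.9·3.7 = ½·147.63 = 73.815

Area = 73.815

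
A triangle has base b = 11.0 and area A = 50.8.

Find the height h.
A = ½·b·h  ⇒  h = 2A/b = 2·50.8/11.0 = 101.6/11.0 ≈ 9.23636

h = 9.236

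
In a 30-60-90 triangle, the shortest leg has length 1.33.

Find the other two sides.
In a 30-60-90 triangle the sides are in ratio 1 : √3 : 2 (short leg : long leg : hypotenuse).
Long leg = 1.33·√3 ≈ 1.33·1.73205 ≈ 2.30363
Hypotenuse = 2·1.33 = 2.66

Long leg = 1.33√3 = 2.304, Hypotenuse = 2.66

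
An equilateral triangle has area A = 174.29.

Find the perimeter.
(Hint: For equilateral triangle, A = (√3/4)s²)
A = (√3/4)s²  ⇒  s² = 4A/√3 = 4·174.29/√3 = 697.16/1.73205 ≈ 402.506
s ≈ √402.506 ≈ 20.0625
Perimeter = 3s ≈ 3·20.0625 ≈ 60.1876

Perimeter = 60.19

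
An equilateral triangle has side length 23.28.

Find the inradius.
r = Area/s with s the semi-perimeter.
Area = (√3/4)·23.28² = (√3/4)·541.9584 ≈ 0.433013·541.9584 ≈ 234.675
s = 3·23.28/2 = 34.92
r ≈ 234.675/34.92 ≈ 6.72036
(Equivalently r = side/(2√3) = 23.28/3.4641 ≈ 6.72036.)

r = 6.72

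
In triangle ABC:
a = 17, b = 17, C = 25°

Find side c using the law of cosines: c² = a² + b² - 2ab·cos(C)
c² = 17² + 17² − 2·17·17·cos(25°)
cos(25°) ≈ 0.906308
c² ≈ 289 + 289 − 578·(0.906308) ≈ 578 − 523.846 ≈ 54.1541
c ≈ √54.1541 ≈ 7.35895

c = 7.359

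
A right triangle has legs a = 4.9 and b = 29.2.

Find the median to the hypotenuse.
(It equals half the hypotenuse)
Hypotenuse c = √(a² + b²) = √(24.01 + 852.64) = √876.65 ≈ 29.6083
Median to hypotenuse = c/2 ≈ 29.6083/2 ≈ 14.8041

Median = 14.8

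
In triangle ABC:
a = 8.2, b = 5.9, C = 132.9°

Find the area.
Two sides and the included angle (SAS): A = ½·a·b·sin(C) = ½·8.2·5.9·sin(132.9°)
sin(132.9°) ≈ 0.732543
A ≈ ½·48.38·0.732543 = 24.19·0.732543 ≈ 17.7202

Area = 17.72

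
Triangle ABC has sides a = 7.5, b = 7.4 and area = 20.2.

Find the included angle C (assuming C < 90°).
Area = ½·a·b·sin(C)  ⇒  sin(C) = 2·Area/(a·b) = 2·20.2/(7.5·7.4) = 40.4/55.5 ≈ 0.727928
C = arcsin(0.727928) ≈ 46.713° (taking the acute solution since C < 90°)

C = 46.71°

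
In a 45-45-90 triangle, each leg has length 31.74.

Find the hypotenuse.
In a 45-45-90 triangle the sides are in ratio 1 : 1 : √2, so hypotenuse = leg·√2.
Hypotenuse = 31.74·√2 ≈ 31.74·1.41421 ≈ 44.8871

Hypotenuse = 31.74√2 = 44.89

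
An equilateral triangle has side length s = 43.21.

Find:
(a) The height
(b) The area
(a) The height splits the triangle into two 30-60-90 halves: h = s·√3/2 = 43.21·1.73205/2 ≈ 74.8419/2 ≈ 37.421
(b) Area = (√3/4)·s² = (√3/4)·43.21² = (√3/4)·1867.1041 ≈ 0.433013·1867.1041 ≈ 808.48

Height = 37.42, Area = 808.5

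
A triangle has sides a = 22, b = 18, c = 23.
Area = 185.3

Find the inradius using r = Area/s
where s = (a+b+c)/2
s = (22 + 18 + 23)/2 = 63/2 = 31.5
r = Area/s = 185.3/31.5 ≈ 5.88254

r = 5.883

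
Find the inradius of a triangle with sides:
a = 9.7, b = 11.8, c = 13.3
r = Area/s where s is the semi-perimeter.
s = (9.7 + 11.8 + 13.3)/2 = 34.8/2 = 17.4
Area = √(s(s−a)(s−b)(s−c)) = √(17.4·7.7·5.6·4.1) ≈ √3076.18 ≈ 55.4633
r ≈ 55.4633/17.4 ≈ 3.18755

r = 3.188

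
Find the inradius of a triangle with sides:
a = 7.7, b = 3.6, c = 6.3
r = Area/s where s is the semi-perimeter.
s = (7.7 + 3.6 + 6.3)/2 = 17.6/2 = 8.8
Area = √(s(s−a)(s−b)(s−c)) = √(8.8·1.1·5.2·2.5) ≈ √125.84 ≈ 11.2178
r ≈ 11.2178/8.8 ≈ 1.27475

r = 1.275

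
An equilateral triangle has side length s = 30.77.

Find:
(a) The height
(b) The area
(a) The height splits the triangle into two 30-60-90 halves: h = s·√3/2 = 30.77·1.73205/2 ≈ 53.2952/2 ≈ 26.6476
(b) Area = (√3/4)·s² = (√3/4)·30.77² = (√3/4)·946.7929 ≈ 0.433013·946.7929 ≈ 409.973

Height = 26.65, Area = 410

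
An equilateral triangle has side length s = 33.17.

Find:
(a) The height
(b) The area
(a) The height splits the triangle into two 30-60-90 halves: h = s·√3/2 = 33.17·1.73205/2 ≈ 57.4521/2 ≈ 28.7261
(b) Area = (√3/4)·s² = (√3/4)·33.17² = (√3/4)·1100.2489 ≈ 0.433013·1100.2489 ≈ 476.422

Height = 28.73, Area = 476.4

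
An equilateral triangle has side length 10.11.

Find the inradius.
r = Area/s with s the semi-perimeter.
Area = (√3/4)·10.11² = (√3/4)·102.2121 ≈ 0.433013·102.2121 ≈ 44.2591
s = 3·10.11/2 = 15.165
r ≈ 44.2591/15.165 ≈ 2.91851
(Equivalently r = side/(2√3) = 10.11/3.4641 ≈ 2.91851.)

r = 2.919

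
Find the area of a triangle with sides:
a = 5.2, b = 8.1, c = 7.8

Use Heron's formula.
s = (5.2 + 8.1 + 7.8)/2 = 21.1/2 = 10.55
s − a = 5.35, s − b = 2.45, s − c = 2.75
s(s−a)(s−b)(s−c) = 10.55·5.35·2.45·2.75 ≈ 380.281
Area = √380.281 ≈ 19.5008

Area = 19.5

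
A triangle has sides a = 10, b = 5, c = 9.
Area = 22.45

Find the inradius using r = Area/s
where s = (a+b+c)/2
s = (10 + 5 + 9)/2 = 24/2 = 12
r = Area/s = 22.45/12 ≈ 1.87083

r = 1.871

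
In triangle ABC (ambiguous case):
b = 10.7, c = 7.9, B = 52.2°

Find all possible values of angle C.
b/sin(B) = c/sin(C)  ⇒  sin(C) = c·sin(B)/b = 7.9·sin(52.2°)/10.7
sin(52.2°) ≈ 0.790155
sin(C) ≈ 7.9·0.790155/10.7 ≈ 6.24222/10.7 ≈ 0.583385
Candidate 1: C₁ = arcsin(0.583385) ≈ 35.689°  →  A = 180° − 52.2° − 35.689° ≈ 92.111° > 0, valid
Candidate 2: C₂ = 180° − C₁ ≈ 144.311°  →  A = 180° − 52.2° − 144.311° ≈ -16.511° ≤ 0, not a valid triangle

C = 35.69° (one solution)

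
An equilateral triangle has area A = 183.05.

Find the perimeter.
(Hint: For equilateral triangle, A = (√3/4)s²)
A = (√3/4)s²  ⇒  s² = 4A/√3 = 4·183.05/√3 = 732.2/1.73205 ≈ 422.736
s ≈ √422.736 ≈ 20.5605
Perimeter = 3s ≈ 3·20.5605 ≈ 61.6816

Perimeter = 61.68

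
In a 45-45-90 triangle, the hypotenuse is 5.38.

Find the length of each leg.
In a 45-45-90 triangle hypotenuse = leg·√2, so leg = hypotenuse/√2.
Leg = 5.38/√2 ≈ 5.38/1.41421 ≈ 3.80423

Each leg = 3.804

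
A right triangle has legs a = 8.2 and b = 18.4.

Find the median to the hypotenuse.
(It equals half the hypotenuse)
Hypotenuse c = √(a² + b²) = √(67.24 + 338.56) = √405.8 ≈ 20.1445
Median to hypotenuse = c/2 ≈ 20.1445/2 ≈ 10.0722

Median = 10.07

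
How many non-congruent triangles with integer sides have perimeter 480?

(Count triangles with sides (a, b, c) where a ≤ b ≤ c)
Let a ≤ b ≤ c with a + b + c = 480. The only binding inequality is a + b > c, i.e. 480 − c > c, so c < 480/2; and c ≥ 480/3 since c is the largest side.
So 160 ≤ c ≤ 239. For each c, b runs from ⌈(480 − c)/2⌉ up to c (then a = 480 − b − c satisfies 1 ≤ a ≤ b automatically), giving c − ⌈(480 − c)/2⌉ + 1 choices.
Summing over c: 1 + 2 + 4 + 5 + … + 118 + 119  (80 terms, c = 160, …, 239) = 4800
Check (closed form: nearest integer to p²/48 for even p, (p+3)²/48 for odd p): 480²/48 = 230400/48 ≈ 4800.00 → 4800

4800 triangles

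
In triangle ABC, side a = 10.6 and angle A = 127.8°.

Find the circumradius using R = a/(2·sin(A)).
R = a/(2·sin(A)) = 10.6/(2·sin(127.8°))
sin(127.8°) ≈ 0.790155
R ≈ 10.6/(2·0.790155) = 10.6/1.58031 ≈ 6.70754

R = 6.708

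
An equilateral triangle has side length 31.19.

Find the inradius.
r = Area/s with s the semi-perimeter.
Area = (√3/4)·31.19² = (√3/4)·972.8161 ≈ 0.433013·972.8161 ≈ 421.242
s = 3·31.19/2 = 46.785
r ≈ 421.242/46.785 ≈ 9.00378
(Equivalently r = side/(2√3) = 31.19/3.4641 ≈ 9.00378.)

r = 9.004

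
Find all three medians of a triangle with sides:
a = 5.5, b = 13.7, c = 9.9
Median formula: m_a = ½√(2b² + 2c² − a²) (and cyclically). a² = 30.25, b² = 187.69, c² = 98.01.
m_a = ½√(2·187.69 + 2·98.01 − 30.25) = ½√541.15 ≈ ½·23.2626 ≈ 11.6313
m_b = ½√(2·30.25 + 2·98.01 − 187.69) = ½√68.83 ≈ ½·8.29638 ≈ 4.14819
m_c = ½√(2·30.25 + 2·187.69 − 98.01) = ½√337.87 ≈ ½·18.3812 ≈ 9.19062

m_a = 11.63, m_b = 4.148, m_c = 9.191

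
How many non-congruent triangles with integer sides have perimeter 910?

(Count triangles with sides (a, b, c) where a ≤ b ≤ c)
Let a ≤ b ≤ c with a + b + c = 910. The only binding inequality is a + b > c, i.e. 910 − c > c, so c < 910/2; and c ≥ 910/3 since c is the largest side.
So 304 ≤ c ≤ 454. For each c, b runs from ⌈(910 − c)/2⌉ up to c (then a = 910 − b − c satisfies 1 ≤ a ≤ b automatically), giving c − ⌈(910 − c)/2⌉ + 1 choices.
Summing over c: 2 + 3 + 5 + 6 + … + 225 + 227  (151 terms, c = 304, …, 454) = 17252
Check (closed form: nearest integer to p²/48 for even p, (p+3)²/48 for odd p): 910²/48 = 828100/48 ≈ 17252.08 → 17252

17252 triangles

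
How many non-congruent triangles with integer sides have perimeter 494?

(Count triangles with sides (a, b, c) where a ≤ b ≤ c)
Let a ≤ b ≤ c with a + b + c = 494. The only binding inequality is a + b > c, i.e. 494 − c > c, so c < 494/2; and c ≥ 494/3 since c is the largest side.
So 165 ≤ c ≤ 246. For each c, b runs from ⌈(494 − c)/2⌉ up to c (then a = 494 − b − c satisfies 1 ≤ a ≤ b automatically), giving c − ⌈(494 − c)/2⌉ + 1 choices.
Summing over c: 1 + 3 + 4 + 6 + … + 121 + 123  (82 terms, c = 165, …, 246) = 5084
Check (closed form: nearest integer to p²/48 for even p, (p+3)²/48 for odd p): 494²/48 = 244036/48 ≈ 5084.08 → 5084

5084 triangles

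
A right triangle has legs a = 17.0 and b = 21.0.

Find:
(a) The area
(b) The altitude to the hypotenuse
(a) The legs are perpendicular, so Area = ½·a·b = ½·17.0·21.0 = ½·357 = 178.5
(b) Hypotenuse c = √(a² + b²) = √(289 + 441) = √730 ≈ 27.0185
    Area = ½·c·h_c  ⇒  h_c = 2·Area/c = 357/27.0185 ≈ 13.2132

Area = 178.5, h_c = 13.21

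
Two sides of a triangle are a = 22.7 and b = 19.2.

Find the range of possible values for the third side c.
Triangle inequality: |a − b| < c < a + b
|a − b| = |22.7 − 19.2| = 3.5
a + b = 22.7 + 19.2 = 41.9

3.5 < c < 41.9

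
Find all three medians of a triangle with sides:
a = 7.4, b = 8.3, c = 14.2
Median formula: m_a = ½√(2b² + 2c² − a²) (and cyclically). a² = 54.76, b² = 68.89, c² = 201.64.
m_a = ½√(2·68.89 + 2·201.64 − 54.76) = ½√486.3 ≈ ½·22.0522 ≈ 11.0261
m_b = ½√(2·54.76 + 2·201.64 − 68.89) = ½√443.91 ≈ ½·21.0692 ≈ 10.5346
m_c = ½√(2·54.76 + 2·68.89 − 201.64) = ½√45.66 ≈ ½·6.75722 ≈ 3.37861

m_a = 11.03, m_b = 10.53, m_c = 3.379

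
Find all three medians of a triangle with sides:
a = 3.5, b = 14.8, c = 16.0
Median formula: m_a = ½√(2b² + 2c² − a²) (and cyclically). a² = 12.25, b² = 219.04, c² = 256.
m_a = ½√(2·219.04 + 2·256 − 12.25) = ½√937.83 ≈ ½·30.624 ≈ 15.312
m_b = ½√(2·12.25 + 2·256 − 219.04) = ½√317.46 ≈ ½·17.8174 ≈ 8.9087
m_c = ½√(2·12.25 + 2·219.04 − 256) = ½√206.58 ≈ ½·14.3729 ≈ 7.18645

m_a = 15.31, m_b = 8.909, m_c = 7.186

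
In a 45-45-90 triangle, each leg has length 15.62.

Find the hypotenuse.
In a 45-45-90 triangle the sides are in ratio 1 : 1 : √2, so hypotenuse = leg·√2.
Hypotenuse = 15.62·√2 ≈ 15.62·1.41421 ≈ 22.09

Hypotenuse = 15.62√2 = 22.09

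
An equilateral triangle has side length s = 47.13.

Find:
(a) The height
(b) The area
(a) The height splits the triangle into two 30-60-90 halves: h = s·√3/2 = 47.13·1.73205/2 ≈ 81.6316/2 ≈ 40.8158
(b) Area = (√3/4)·s² = (√3/4)·47.13² = (√3/4)·2221.2369 ≈ 0.433013·2221.2369 ≈ 961.824

Height = 40.82, Area = 961.8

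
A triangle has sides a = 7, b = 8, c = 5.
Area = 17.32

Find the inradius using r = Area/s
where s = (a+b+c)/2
s = (7 + 8 + 5)/2 = 20/2 = 10
r = Area/s = 17.32/10 ≈ 1.732

r = 1.732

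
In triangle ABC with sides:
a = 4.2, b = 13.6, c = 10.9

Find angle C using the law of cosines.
c² = a² + b² − 2ab·cos(C)  ⇒  cos(C) = (a² + b² − c²)/(2ab)
cos(C) = (4.2² + 13.6² − 10.9²)/(2·4.2·13.6) = (17.64 + 184.96 − 118.81)/114.24 = 83.79/114.24 ≈ 0.733456
C = arccos(0.733456) ≈ 42.8231°

C = 42.82°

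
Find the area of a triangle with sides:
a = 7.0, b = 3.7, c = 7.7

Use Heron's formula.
s = (7.0 + 3.7 + 7.7)/2 = 18.4/2 = 9.2
s − a = 2.2, s − b = 5.5, s − c = 1.5
s(s−a)(s−b)(s−c) = 9.2·2.2·5.5·1.5 ≈ 166.98
Area = √166.98 ≈ 12.9221

Area = 12.92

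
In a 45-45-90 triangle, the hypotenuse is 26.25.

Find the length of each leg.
In a 45-45-90 triangle hypotenuse = leg·√2, so leg = hypotenuse/√2.
Leg = 26.25/√2 ≈ 26.25/1.41421 ≈ 18.5616

Each leg = 18.56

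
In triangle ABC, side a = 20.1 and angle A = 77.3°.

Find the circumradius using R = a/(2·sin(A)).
R = a/(2·sin(A)) = 20.1/(2·sin(77.3°))
sin(77.3°) ≈ 0.975535
R ≈ 20.1/(2·0.975535) = 20.1/1.95107 ≈ 10.302

R = 10.3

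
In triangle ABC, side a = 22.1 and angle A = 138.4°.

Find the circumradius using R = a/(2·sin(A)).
R = a/(2·sin(A)) = 22.1/(2·sin(138.4°))
sin(138.4°) ≈ 0.663926
R ≈ 22.1/(2·0.663926) = 22.1/1.32785 ≈ 16.6434

R = 16.64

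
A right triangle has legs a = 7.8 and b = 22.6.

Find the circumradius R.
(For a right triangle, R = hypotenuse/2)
Hypotenuse c = √(a² + b²) = √(60.84 + 510.76) = √571.6 ≈ 23.9082
R = c/2 ≈ 23.9082/2 ≈ 11.9541

R = 11.95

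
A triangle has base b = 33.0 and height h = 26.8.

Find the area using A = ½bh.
A = ½·b·h = ½·33.0·26.8 = ½·884.4 = 442.2

Area = 442.2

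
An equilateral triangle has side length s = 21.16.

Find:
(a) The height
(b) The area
(a) The height splits the triangle into two 30-60-90 halves: h = s·√3/2 = 21.16·1.73205/2 ≈ 36.6502/2 ≈ 18.3251
(b) Area = (√3/4)·s² = (√3/4)·21.16² = (√3/4)·447.7456 ≈ 0.433013·447.7456 ≈ 193.88

Height = 18.33, Area = 193.9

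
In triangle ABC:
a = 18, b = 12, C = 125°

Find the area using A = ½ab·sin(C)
A = ½·a·b·sin(C) = ½·18·12·sin(125°)
sin(125°) ≈ 0.819152
A ≈ ½·216·0.819152 = 108·0.819152 ≈ 88.4684

Area = 88.47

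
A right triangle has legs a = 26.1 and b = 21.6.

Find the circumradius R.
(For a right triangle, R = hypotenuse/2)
Hypotenuse c = √(a² + b²) = √(681.21 + 466.56) = √1147.77 ≈ 33.8788
R = c/2 ≈ 33.8788/2 ≈ 16.9394

R = 16.94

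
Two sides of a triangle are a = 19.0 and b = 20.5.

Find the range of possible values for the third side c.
Triangle inequality: |a − b| < c < a + b
|a − b| = |19.0 − 20.5| = 1.5
a + b = 19.0 + 20.5 = 39.5

1.5 < c < 39.5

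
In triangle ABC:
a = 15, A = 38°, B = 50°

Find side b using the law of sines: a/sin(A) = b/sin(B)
a/sin(A) = b/sin(B)  ⇒  b = a·sin(B)/sin(A) = 15·sin(50°)/sin(38°)
sin(50°) ≈ 0.766044, sin(38°) ≈ 0.615661
b ≈ 15·0.766044/0.615661 ≈ 11.4907/0.615661 ≈ 18.6639

b = 18.66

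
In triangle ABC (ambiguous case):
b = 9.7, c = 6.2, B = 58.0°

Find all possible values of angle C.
b/sin(B) = c/sin(C)  ⇒  sin(C) = c·sin(B)/b = 6.2·sin(58.0°)/9.7
sin(58.0°) ≈ 0.848048
sin(C) ≈ 6.2·0.848048/9.7 ≈ 5.2579/9.7 ≈ 0.542051
Candidate 1: C₁ = arcsin(0.542051) ≈ 32.8234°  →  A = 180° − 58.0° − 32.8234° ≈ 89.1766° > 0, valid
Candidate 2: C₂ = 180° − C₁ ≈ 147.177°  →  A = 180° − 58.0° − 147.177° ≈ -25.1766° ≤ 0, not a valid triangle

C = 32.82° (one solution)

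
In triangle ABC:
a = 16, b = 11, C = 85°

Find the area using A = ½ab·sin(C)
A = ½·a·b·sin(C) = ½·16·11·sin(85°)
sin(85°) ≈ 0.996195
A ≈ ½·176·0.996195 = 88·0.996195 ≈ 87.6651

Area = 87.67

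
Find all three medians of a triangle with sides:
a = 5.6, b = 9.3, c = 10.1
Median formula: m_a = ½√(2b² + 2c² − a²) (and cyclically). a² = 31.36, b² = 86.49, c² = 102.01.
m_a = ½√(2·86.49 + 2·102.01 − 31.36) = ½√345.64 ≈ ½·18.5914 ≈ 9.2957
m_b = ½√(2·31.36 + 2·102.01 − 86.49) = ½√180.25 ≈ ½·13.4257 ≈ 6.71286
m_c = ½√(2·31.36 + 2·86.49 − 102.01) = ½√133.69 ≈ ½·11.5624 ≈ 5.78122

m_a = 9.296, m_b = 6.713, m_c = 5.781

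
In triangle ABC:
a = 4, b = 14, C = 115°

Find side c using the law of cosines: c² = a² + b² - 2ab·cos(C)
c² = 4² + 14² − 2·4·14·cos(115°)
cos(115°) ≈ -0.422618
c² ≈ 16 + 196 − 112·(-0.422618) ≈ 212 + 47.3332 ≈ 259.333
c ≈ √259.333 ≈ 16.1038

c = 16.1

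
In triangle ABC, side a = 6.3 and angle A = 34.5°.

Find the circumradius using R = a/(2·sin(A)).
R = a/(2·sin(A)) = 6.3/(2·sin(34.5°))
sin(34.5°) ≈ 0.566406
R ≈ 6.3/(2·0.566406) = 6.3/1.13281 ≈ 5.56138

R = 5.561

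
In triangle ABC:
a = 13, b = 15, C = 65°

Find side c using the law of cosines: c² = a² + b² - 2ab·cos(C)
c² = 13² + 15² − 2·13·15·cos(65°)
cos(65°) ≈ 0.422618
c² ≈ 169 + 225 − 390·(0.422618) ≈ 394 − 164.821 ≈ 229.179
c ≈ √229.179 ≈ 15.1387

c = 15.14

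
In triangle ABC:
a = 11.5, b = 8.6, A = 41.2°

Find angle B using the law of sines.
a/sin(A) = b/sin(B)  ⇒  sin(B) = b·sin(A)/a = 8.6·sin(41.2°)/11.5
sin(41.2°) ≈ 0.658689
sin(B) ≈ 8.6·0.658689/11.5 ≈ 5.66473/11.5 ≈ 0.492585
B = arcsin(0.492585) ≈ 29.5106°
(Since b ≤ a we need B ≤ A, so the obtuse alternative 180° − 29.5106° ≈ 150.489° is rejected.)

B = 29.51°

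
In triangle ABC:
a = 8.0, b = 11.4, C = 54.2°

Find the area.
Two sides and the included angle (SAS): A = ½·a·b·sin(C) = ½·8.0·11.4·sin(54.2°)
sin(54.2°) ≈ 0.811064
A ≈ ½·91.2·0.811064 = 45.6·0.811064 ≈ 36.9845

Area = 36.98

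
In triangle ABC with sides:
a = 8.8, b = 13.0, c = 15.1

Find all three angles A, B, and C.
Law of cosines for each angle (a² = 77.44, b² = 169, c² = 228.01):
cos(A) = (b² + c² − a²)/(2bc) = (169 + 228.01 − 77.44)/(2·13.0·15.1) = 319.57/392.6 ≈ 0.813984  ⇒  A ≈ 35.513°
cos(B) = (a² + c² − b²)/(2ac) = (77.44 + 228.01 − 169)/(2·8.8·15.1) = 136.45/265.76 ≈ 0.513433  ⇒  B ≈ 59.1072°
cos(C) = (a² + b² − c²)/(2ab) = (77.44 + 169 − 228.01)/(2·8.8·13.0) = 18.43/228.8 ≈ 0.0805507  ⇒  C ≈ 85.3798°
Check: A + B + C ≈ 180°

A = 35.51°, B = 59.11°, C = 85.38°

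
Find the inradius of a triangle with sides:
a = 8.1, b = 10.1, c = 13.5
r = Area/s where s is the semi-perimeter.
s = (8.1 + 10.1 + 13.5)/2 = 31.7/2 = 15.85
Area = √(s(s−a)(s−b)(s−c)) = √(15.85·7.75·5.75·2.35) ≈ √1659.84 ≈ 40.7412
r ≈ 40.7412/15.85 ≈ 2.57042

r = 2.57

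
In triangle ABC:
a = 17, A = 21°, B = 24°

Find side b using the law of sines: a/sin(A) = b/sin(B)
a/sin(A) = b/sin(B)  ⇒  b = a·sin(B)/sin(A) = 17·sin(24°)/sin(21°)
sin(24°) ≈ 0.406737, sin(21°) ≈ 0.358368
b ≈ 17·0.406737/0.358368 ≈ 6.91452/0.358368 ≈ 19.2945

b = 19.29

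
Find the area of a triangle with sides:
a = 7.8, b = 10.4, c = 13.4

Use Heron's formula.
s = (7.8 + 10.4 + 13.4)/2 = 31.6/2 = 15.8
s − a = 8, s − b = 5.4, s − c = 2.4
s(s−a)(s−b)(s−c) = 15.8·8·5.4·2.4 ≈ 1638.14
Area = √1638.14 ≈ 40.474

Area = 40.47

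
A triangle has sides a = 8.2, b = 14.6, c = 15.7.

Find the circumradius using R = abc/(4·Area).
First find the area with Heron's formula.
s = (8.2 + 14.6 + 15.7)/2 = 19.25
Area = √(s(s−a)(s−b)(s−c)) = √(19.25·11.05·4.65·3.55) ≈ √3511.35 ≈ 59.2567
abc = 8.2·14.6·15.7 = 1879.604
R = abc/(4·Area) ≈ 1879.604/(4·59.2567) = 1879.604/237.027 ≈ 7.92993

R = 7.93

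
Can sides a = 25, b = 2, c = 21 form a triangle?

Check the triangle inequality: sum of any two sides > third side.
a + b vs c: 25 + 2 = 27 > 21  ✓
a + c vs b: 25 + 21 = 46 > 2  ✓
b + c vs a: 2 + 21 = 23 ≤ 25  ✗

No: 2 + 21 = 23 is not > 25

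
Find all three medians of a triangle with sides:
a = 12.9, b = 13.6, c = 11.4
Median formula: m_a = ½√(2b² + 2c² − a²) (and cyclically). a² = 166.41, b² = 184.96, c² = 129.96.
m_a = ½√(2·184.96 + 2·129.96 − 166.41) = ½√463.43 ≈ ½·21.5274 ≈ 10.7637
m_b = ½√(2·166.41 + 2·129.96 − 184.96) = ½√407.78 ≈ ½·20.1936 ≈ 10.0968
m_c = ½√(2·166.41 + 2·184.96 − 129.96) = ½√572.78 ≈ ½·23.9328 ≈ 11.9664

m_a = 10.76, m_b = 10.1, m_c = 11.97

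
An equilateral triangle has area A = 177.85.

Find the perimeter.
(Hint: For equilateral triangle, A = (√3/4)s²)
A = (√3/4)s²  ⇒  s² = 4A/√3 = 4·177.85/√3 = 711.4/1.73205 ≈ 410.727
s ≈ √410.727 ≈ 20.2664
Perimeter = 3s ≈ 3·20.2664 ≈ 60.7992

Perimeter = 60.8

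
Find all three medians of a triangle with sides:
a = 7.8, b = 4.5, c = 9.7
Median formula: m_a = ½√(2b² + 2c² − a²) (and cyclically). a² = 60.84, b² = 20.25, c² = 94.09.
m_a = ½√(2·20.25 + 2·94.09 − 60.84) = ½√167.84 ≈ ½·12.9553 ≈ 6.47765
m_b = ½√(2·60.84 + 2·94.09 − 20.25) = ½√289.61 ≈ ½·17.0179 ≈ 8.50897
m_c = ½√(2·60.84 + 2·20.25 − 94.09) = ½√68.09 ≈ ½·8.25167 ≈ 4.12583

m_a = 6.478, m_b = 8.509, m_c = 4.126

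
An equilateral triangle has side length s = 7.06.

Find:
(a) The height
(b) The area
(a) The height splits the triangle into two 30-60-90 halves: h = s·√3/2 = 7.06·1.73205/2 ≈ 12.2283/2 ≈ 6.11414
(b) Area = (√3/4)·s² = (√3/4)·7.06² = (√3/4)·49.8436 ≈ 0.433013·49.8436 ≈ 21.5829

Height = 6.114, Area = 21.58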